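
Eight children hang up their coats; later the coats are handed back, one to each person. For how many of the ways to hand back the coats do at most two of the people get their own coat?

Sum C(8,i)·!(8-i) for i = 0..2:
  i=0: C(8,0)·!8 = 1·14833 = 14833
  i=1: C(8,1)·!7 = 8·1854 = 14832
  i=2: C(8,2)·!6 = 28·265 = 7420
Total = 37085.

37085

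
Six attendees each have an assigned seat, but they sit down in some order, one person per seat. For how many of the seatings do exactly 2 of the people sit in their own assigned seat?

Choose which 2 of the 6 are fixed: C(6,2) = 15.
The other 4 form a derangement: !4 = 9.
Total: 15 × 9 = 135.

135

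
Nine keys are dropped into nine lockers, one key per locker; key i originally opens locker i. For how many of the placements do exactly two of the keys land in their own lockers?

66744

Pick the 2 fixed positions: C(9,2) = 36 ways.
The remaining 7 must be deranged: !7 = 1854.
Total: 36 × 1854 = 66744.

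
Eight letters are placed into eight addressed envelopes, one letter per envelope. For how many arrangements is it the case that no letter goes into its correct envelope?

14833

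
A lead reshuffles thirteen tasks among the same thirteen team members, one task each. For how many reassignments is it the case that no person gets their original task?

The number of derangements of 13 is !13 = Σ_{k=0}^{13} (-1)^k·13!/k!
= 13! - 13!/1! + 13!/2! - 13!/3! + 13!/4! - 13!/5! + 13!/6! - 13!/7! + 13!/8! - 13!/9! + 13!/10! - 13!/11! + 13!/12! - 13!/13!
= 6227020800 - 6227020800 + 3113510400 - 1037836800 + 259459200 - 51891840 + 8648640 - 1235520 + 154440 - 17160 + 1716 - 156 + 13 - 1
= 2290792932

2290792932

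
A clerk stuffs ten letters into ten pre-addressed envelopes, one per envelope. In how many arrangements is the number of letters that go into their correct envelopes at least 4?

68914

# with exactly i fixed is C(10,i)·!(10-i); sum over i=4..10:
  i=4: C(10,4)·!6 = 210·265 = 55650
  i=5: C(10,5)·!5 = 252·44 = 11088
  i=6: C(10,6)·!4 = 210·9 = 1890
  i=7: C(10,7)·!3 = 120·2 = 240
  i=8: C(10,8)·!2 = 45·1 = 45
  i=9: C(10,9)·!1 = 10·0 = 0
  i=10: C(10,10)·!0 = 1·1 = 1
Total = 68914.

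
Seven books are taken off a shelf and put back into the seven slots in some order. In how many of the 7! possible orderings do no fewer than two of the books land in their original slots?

# with exactly i fixed is C(7,i)·!(7-i); sum over i=2..7:
  i=2: C(7,2)·!5 = 21·44 = 924
  i=3: C(7,3)·!4 = 35·9 = 315
  i=4: C(7,4)·!3 = 35·2 = 70
  i=5: C(7,5)·!2 = 21·1 = 21
  i=6: C(7,6)·!1 = 7·0 = 0
  i=7: C(7,7)·!0 = 1·1 = 1
Total = 1331.

1331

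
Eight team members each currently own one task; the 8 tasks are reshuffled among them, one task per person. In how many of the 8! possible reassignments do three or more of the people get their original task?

# with exactly i fixed is C(8,i)·!(8-i); sum over i=3..8:
  i=3: C(8,3)·!5 = 56·44 = 2464
  i=4: C(8,4)·!4 = 70·9 = 630
  i=5: C(8,5)·!3 = 56·2 = 112
  i=6: C(8,6)·!2 = 28·1 = 28
  i=7: C(8,7)·!1 = 8·0 = 0
  i=8: C(8,8)·!0 = 1·1 = 1
Total = 3235.

3235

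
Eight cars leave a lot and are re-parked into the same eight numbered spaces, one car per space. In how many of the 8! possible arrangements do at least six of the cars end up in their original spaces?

29

# with exactly i fixed is C(8,i)·!(8-i); sum over i=6..8:
  i=6: C(8,6)·!2 = 28·1 = 28
  i=7: C(8,7)·!1 = 8·0 = 0
  i=8: C(8,8)·!0 = 1·1 = 1
Total = 29.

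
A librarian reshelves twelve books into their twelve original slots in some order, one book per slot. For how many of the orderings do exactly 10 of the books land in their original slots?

66

Pick the 10 fixed positions: C(12,10) = 66 ways.
The other 2 form a derangement: !2 = 1.
Total: 66 × 1 = 66.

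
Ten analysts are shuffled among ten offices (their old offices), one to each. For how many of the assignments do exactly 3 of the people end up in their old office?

222480

Pick the 3 fixed positions: C(10,3) = 120 ways.
The remaining 7 must be deranged: !7 = 1854.
Total: 120 × 1854 = 222480.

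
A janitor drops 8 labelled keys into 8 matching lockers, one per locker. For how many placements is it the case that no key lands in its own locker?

The number of derangements of 8 is !8 = Σ_{k=0}^{8} (-1)^k·8!/k!
= 8! - 8!/1! + 8!/2! - 8!/3! + 8!/4! - 8!/5! + 8!/6! - 8!/7! + 8!/8!
= 40320 - 40320 + 20160 - 6720 + 1680 - 336 + 56 - 8 + 1
= 14833

14833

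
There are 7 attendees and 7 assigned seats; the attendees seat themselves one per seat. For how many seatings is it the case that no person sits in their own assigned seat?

1854

Use !n = (n-1)(!(n-1) + !(n-2)).
!7 = 6·(265 + 44) = 6·309 = 1854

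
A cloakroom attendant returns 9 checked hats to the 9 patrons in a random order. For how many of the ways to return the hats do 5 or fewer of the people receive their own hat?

362675

Sum C(9,i)·!(9-i) for i = 0..5:
  i=0: C(9,0)·!9 = 1·133496 = 133496
  i=1: C(9,1)·!8 = 9·14833 = 133497
  i=2: C(9,2)·!7 = 36·1854 = 66744
  i=3: C(9,3)·!6 = 84·265 = 22260
  i=4: C(9,4)·!5 = 126·44 = 5544
  i=5: C(9,5)·!4 = 126·9 = 1134
Total = 362675.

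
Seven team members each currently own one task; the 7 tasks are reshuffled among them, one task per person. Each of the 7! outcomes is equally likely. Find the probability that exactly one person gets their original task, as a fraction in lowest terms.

53/144

Favorable outcomes: C(7,1)·!6 = 7·265 = 1855.
Total outcomes: 7! = 5040.
Probability = 1855/5040 = 53/144.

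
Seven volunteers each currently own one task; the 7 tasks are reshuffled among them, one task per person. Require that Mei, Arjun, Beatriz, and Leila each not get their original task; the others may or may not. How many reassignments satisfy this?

2790

Let A_j be the event that the j-th constrained one is fixed. By inclusion-exclusion over the 4 events:
Σ_{j=0}^{4} (-1)^j C(4,j)(7-j)!
= C(4,0)·7! - C(4,1)·6! + C(4,2)·5! - C(4,3)·4! + C(4,4)·3!
= 5040 - 2880 + 720 - 96 + 6
= 2790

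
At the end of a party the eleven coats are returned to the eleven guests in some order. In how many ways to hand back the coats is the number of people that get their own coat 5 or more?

146114

Sum C(11,i)·!(11-i) for i = 5..11:
  i=5: C(11,5)·!6 = 462·265 = 122430
  i=6: C(11,6)·!5 = 462·44 = 20328
  i=7: C(11,7)·!4 = 330·9 = 2970
  i=8: C(11,8)·!3 = 165·2 = 330
  i=9: C(11,9)·!2 = 55·1 = 55
  i=10: C(11,10)·!1 = 11·0 = 0
  i=11: C(11,11)·!0 = 1·1 = 1
Total = 146114.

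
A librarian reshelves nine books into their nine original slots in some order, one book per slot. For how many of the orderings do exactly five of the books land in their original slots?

Choose which 5 of the 9 are fixed: C(9,5) = 126.
The other 4 form a derangement: !4 = 9.
Total: 126 × 9 = 1134.

1134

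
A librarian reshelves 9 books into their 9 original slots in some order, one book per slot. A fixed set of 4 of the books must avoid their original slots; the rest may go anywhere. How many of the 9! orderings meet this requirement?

229080

Inclusion-exclusion on the 4 forbidden self-matches:
Σ_{j=0}^{4} (-1)^j C(4,j)(9-j)!
= C(4,0)·9! - C(4,1)·8! + C(4,2)·7! - C(4,3)·6! + C(4,4)·5!
= 362880 - 161280 + 30240 - 2880 + 120
= 229080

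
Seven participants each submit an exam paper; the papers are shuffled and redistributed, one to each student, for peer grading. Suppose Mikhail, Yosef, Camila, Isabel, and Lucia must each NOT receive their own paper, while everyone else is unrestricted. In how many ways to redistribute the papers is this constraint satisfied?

Let A_j be the event that the j-th constrained one is fixed. By inclusion-exclusion over the 5 events:
Σ_{j=0}^{5} (-1)^j C(5,j)(7-j)!
= C(5,0)·7! - C(5,1)·6! + C(5,2)·5! - C(5,3)·4! + C(5,4)·3! - C(5,5)·2!
= 5040 - 3600 + 1200 - 240 + 30 - 2
= 2428

2428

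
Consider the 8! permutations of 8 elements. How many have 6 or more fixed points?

29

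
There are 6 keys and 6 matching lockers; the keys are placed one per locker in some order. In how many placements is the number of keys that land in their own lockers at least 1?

455

Sum C(6,i)·!(6-i) for i = 1..6:
  i=1: C(6,1)·!5 = 6·44 = 264
  i=2: C(6,2)·!4 = 15·9 = 135
  i=3: C(6,3)·!3 = 20·2 = 40
  i=4: C(6,4)·!2 = 15·1 = 15
  i=5: C(6,5)·!1 = 6·0 = 0
  i=6: C(6,6)·!0 = 1·1 = 1
Total = 455.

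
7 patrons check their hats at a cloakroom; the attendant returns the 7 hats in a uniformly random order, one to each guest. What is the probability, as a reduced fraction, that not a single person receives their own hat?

Favorable outcomes: !7 = 1854.
Total outcomes: 7! = 5040.
Probability = 1854/5040 = 103/280.

103/280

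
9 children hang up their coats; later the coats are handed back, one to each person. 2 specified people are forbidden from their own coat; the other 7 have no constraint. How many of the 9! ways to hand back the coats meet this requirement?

Inclusion-exclusion on the 2 forbidden self-matches:
Σ_{j=0}^{2} (-1)^j C(2,j)(9-j)!
= C(2,0)·9! - C(2,1)·8! + C(2,2)·7!
= 362880 - 80640 + 5040
= 287280

287280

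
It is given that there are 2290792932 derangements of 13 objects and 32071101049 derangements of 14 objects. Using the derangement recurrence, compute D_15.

D_15 = (15-1)·(D_14 + D_13) = 14·(32071101049 + 2290792932) = 14·34361893981 = 481066515734.

481066515734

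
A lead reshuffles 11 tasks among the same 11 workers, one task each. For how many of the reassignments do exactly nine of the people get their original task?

55

Pick the 9 fixed positions: C(11,9) = 55 ways.
The remaining 2 must be deranged: !2 = 1.
Total: 55 × 1 = 55.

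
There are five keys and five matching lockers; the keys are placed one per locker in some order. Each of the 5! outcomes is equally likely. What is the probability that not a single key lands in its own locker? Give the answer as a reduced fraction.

11/30

Favorable outcomes: !5 = 44.
Total outcomes: 5! = 120.
Probability = 44/120 = 11/30.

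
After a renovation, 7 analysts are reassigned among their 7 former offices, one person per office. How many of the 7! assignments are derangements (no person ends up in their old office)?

1854

The number of derangements of 7 is !7 = Σ_{k=0}^{7} (-1)^k·7!/k!
= 7! - 7!/1! + 7!/2! - 7!/3! + 7!/4! - 7!/5! + 7!/6! - 7!/7!
= 5040 - 5040 + 2520 - 840 + 210 - 42 + 7 - 1
= 1854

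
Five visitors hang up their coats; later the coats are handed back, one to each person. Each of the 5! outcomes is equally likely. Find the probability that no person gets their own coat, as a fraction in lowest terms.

Favorable outcomes: !5 = 44.
Total outcomes: 5! = 120.
Probability = 44/120 = 11/30.

11/30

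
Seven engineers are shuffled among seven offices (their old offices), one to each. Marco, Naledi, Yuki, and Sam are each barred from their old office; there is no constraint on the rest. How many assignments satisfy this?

Let A_j be the event that the j-th constrained one is fixed. By inclusion-exclusion over the 4 events:
Σ_{j=0}^{4} (-1)^j C(4,j)(7-j)!
= C(4,0)·7! - C(4,1)·6! + C(4,2)·5! - C(4,3)·4! + C(4,4)·3!
= 5040 - 2880 + 720 - 96 + 6
= 2790

2790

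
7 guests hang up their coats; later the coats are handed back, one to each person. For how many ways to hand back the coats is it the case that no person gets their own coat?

1854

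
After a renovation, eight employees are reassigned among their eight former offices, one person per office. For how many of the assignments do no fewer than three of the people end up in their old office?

3235

# with exactly i fixed is C(8,i)·!(8-i); sum over i=3..8:
  i=3: C(8,3)·!5 = 56·44 = 2464
  i=4: C(8,4)·!4 = 70·9 = 630
  i=5: C(8,5)·!3 = 56·2 = 112
  i=6: C(8,6)·!2 = 28·1 = 28
  i=7: C(8,7)·!1 = 8·0 = 0
  i=8: C(8,8)·!0 = 1·1 = 1
Total = 3235.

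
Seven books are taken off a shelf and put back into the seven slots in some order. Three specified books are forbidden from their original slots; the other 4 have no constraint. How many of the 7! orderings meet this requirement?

Inclusion-exclusion on the 3 forbidden self-matches:
Σ_{j=0}^{3} (-1)^j C(3,j)(7-j)!
= C(3,0)·7! - C(3,1)·6! + C(3,2)·5! - C(3,3)·4!
= 5040 - 2160 + 360 - 24
= 3216

3216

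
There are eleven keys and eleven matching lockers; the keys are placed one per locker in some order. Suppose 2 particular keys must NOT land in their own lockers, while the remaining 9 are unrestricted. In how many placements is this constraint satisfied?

Inclusion-exclusion on the 2 forbidden self-matches:
Σ_{j=0}^{2} (-1)^j C(2,j)(11-j)!
= C(2,0)·11! - C(2,1)·10! + C(2,2)·9!
= 39916800 - 7257600 + 362880
= 33022080

33022080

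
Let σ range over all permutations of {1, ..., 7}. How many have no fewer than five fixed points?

22

Sum C(7,i)·!(7-i) for i = 5..7:
  i=5: C(7,5)·!2 = 21·1 = 21
  i=6: C(7,6)·!1 = 7·0 = 0
  i=7: C(7,7)·!0 = 1·1 = 1
Total = 22.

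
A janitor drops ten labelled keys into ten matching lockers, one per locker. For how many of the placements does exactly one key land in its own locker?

Choose which one of the 10 is fixed: C(10,1) = 10.
The remaining 9 must be deranged: !9 = 133496.
Total: 10 × 133496 = 1334960.

1334960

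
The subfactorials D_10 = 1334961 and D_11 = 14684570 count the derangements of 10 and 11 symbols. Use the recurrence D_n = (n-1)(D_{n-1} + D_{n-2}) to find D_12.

D_12 = (12-1)·(D_11 + D_10) = 11·(14684570 + 1334961) = 11·16019531 = 176214841.

176214841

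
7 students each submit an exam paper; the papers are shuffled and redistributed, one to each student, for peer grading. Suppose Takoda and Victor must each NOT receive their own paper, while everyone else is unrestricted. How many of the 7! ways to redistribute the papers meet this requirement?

Inclusion-exclusion on the 2 forbidden self-matches:
Σ_{j=0}^{2} (-1)^j C(2,j)(7-j)!
= C(2,0)·7! - C(2,1)·6! + C(2,2)·5!
= 5040 - 1440 + 120
= 3720

3720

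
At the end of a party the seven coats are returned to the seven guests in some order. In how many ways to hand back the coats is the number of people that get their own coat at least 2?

Sum C(7,i)·!(7-i) for i = 2..7:
  i=2: C(7,2)·!5 = 21·44 = 924
  i=3: C(7,3)·!4 = 35·9 = 315
  i=4: C(7,4)·!3 = 35·2 = 70
  i=5: C(7,5)·!2 = 21·1 = 21
  i=6: C(7,6)·!1 = 7·0 = 0
  i=7: C(7,7)·!0 = 1·1 = 1
Total = 1331.

1331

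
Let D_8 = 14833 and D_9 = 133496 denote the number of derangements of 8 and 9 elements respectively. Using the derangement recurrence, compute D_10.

D_10 = (10-1)·(D_9 + D_8) = 9·(133496 + 14833) = 9·148329 = 1334961.

1334961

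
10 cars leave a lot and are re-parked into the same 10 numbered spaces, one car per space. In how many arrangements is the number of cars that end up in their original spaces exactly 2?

667485

Pick the 2 fixed positions: C(10,2) = 45 ways.
The other 8 form a derangement: !8 = 14833.
Total: 45 × 14833 = 667485.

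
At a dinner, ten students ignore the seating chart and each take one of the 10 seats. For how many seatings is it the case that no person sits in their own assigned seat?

1334961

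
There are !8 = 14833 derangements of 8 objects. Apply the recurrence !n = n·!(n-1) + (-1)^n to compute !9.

!9 = 9·14833 - 1 = 133496.

133496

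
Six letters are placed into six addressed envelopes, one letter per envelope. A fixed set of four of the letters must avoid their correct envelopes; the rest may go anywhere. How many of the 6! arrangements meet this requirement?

Inclusion-exclusion on the 4 forbidden self-matches:
Σ_{j=0}^{4} (-1)^j C(4,j)(6-j)!
= C(4,0)·6! - C(4,1)·5! + C(4,2)·4! - C(4,3)·3! + C(4,4)·2!
= 720 - 480 + 144 - 24 + 2
= 362

362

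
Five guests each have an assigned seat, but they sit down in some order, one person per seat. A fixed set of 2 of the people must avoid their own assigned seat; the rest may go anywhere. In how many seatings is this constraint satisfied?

78

Inclusion-exclusion on the 2 forbidden self-matches:
Σ_{j=0}^{2} (-1)^j C(2,j)(5-j)!
= C(2,0)·5! - C(2,1)·4! + C(2,2)·3!
= 120 - 48 + 6
= 78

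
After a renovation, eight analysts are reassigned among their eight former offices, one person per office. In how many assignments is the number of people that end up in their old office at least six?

29

Sum C(8,i)·!(8-i) for i = 6..8:
  i=6: C(8,6)·!2 = 28·1 = 28
  i=7: C(8,7)·!1 = 8·0 = 0
  i=8: C(8,8)·!0 = 1·1 = 1
Total = 29.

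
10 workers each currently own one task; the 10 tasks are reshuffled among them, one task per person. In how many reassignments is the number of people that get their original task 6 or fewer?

3628514

# with exactly i fixed is C(10,i)·!(10-i); sum over i=0..6:
  i=0: C(10,0)·!10 = 1·1334961 = 1334961
  i=1: C(10,1)·!9 = 10·133496 = 1334960
  i=2: C(10,2)·!8 = 45·14833 = 667485
  i=3: C(10,3)·!7 = 120·1854 = 222480
  i=4: C(10,4)·!6 = 210·265 = 55650
  i=5: C(10,5)·!5 = 252·44 = 11088
  i=6: C(10,6)·!4 = 210·9 = 1890
Total = 3628514.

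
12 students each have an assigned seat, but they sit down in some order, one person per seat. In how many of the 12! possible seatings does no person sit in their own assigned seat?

!12 is the nearest integer to 12!/e.
12! = 479001600, and 479001600/e ≈ 176214840.93, so !12 = 176214841.

176214841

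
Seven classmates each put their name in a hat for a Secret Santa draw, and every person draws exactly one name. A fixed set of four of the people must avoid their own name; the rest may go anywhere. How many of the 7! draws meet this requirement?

2790

Let A_j be the event that the j-th constrained one is fixed. By inclusion-exclusion over the 4 events:
Σ_{j=0}^{4} (-1)^j C(4,j)(7-j)!
= C(4,0)·7! - C(4,1)·6! + C(4,2)·5! - C(4,3)·4! + C(4,4)·3!
= 5040 - 2880 + 720 - 96 + 6
= 2790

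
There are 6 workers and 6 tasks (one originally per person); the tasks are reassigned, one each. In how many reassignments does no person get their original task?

265

!6 is the nearest integer to 6!/e.
6! = 720, and 720/e ≈ 264.87, so !6 = 265.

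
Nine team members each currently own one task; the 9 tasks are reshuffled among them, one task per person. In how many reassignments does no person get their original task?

133496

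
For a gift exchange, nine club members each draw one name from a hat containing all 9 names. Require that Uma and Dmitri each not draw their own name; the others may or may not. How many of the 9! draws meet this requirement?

287280

Inclusion-exclusion on the 2 forbidden self-matches:
Σ_{j=0}^{2} (-1)^j C(2,j)(9-j)!
= C(2,0)·9! - C(2,1)·8! + C(2,2)·7!
= 362880 - 80640 + 5040
= 287280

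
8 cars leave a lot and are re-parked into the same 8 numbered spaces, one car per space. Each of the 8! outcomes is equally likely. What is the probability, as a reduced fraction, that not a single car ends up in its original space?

Favorable outcomes: !8 = 14833.
Total outcomes: 8! = 40320.
Probability = 14833/40320 = 2119/5760.

2119/5760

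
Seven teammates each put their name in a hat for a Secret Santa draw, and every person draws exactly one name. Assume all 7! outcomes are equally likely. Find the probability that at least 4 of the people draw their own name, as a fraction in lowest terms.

Favorable outcomes: Σ_{i≥4} C(7,i)·!(7-i) = 35·2 + 21·1 + 7·0 + 1·1 = 92.
Total outcomes: 7! = 5040.
Probability = 92/5040 = 23/1260.

23/1260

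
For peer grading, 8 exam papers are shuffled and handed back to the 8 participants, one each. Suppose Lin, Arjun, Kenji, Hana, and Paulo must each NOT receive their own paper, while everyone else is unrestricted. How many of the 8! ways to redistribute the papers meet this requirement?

21234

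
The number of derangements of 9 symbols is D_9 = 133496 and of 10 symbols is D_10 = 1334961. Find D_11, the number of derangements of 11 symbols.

14684570

D_11 = (11-1)·(D_10 + D_9) = 10·(1334961 + 133496) = 10·1468457 = 14684570.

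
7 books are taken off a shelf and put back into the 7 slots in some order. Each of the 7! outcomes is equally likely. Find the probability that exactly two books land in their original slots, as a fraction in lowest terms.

11/60

Favorable outcomes: C(7,2)·!5 = 21·44 = 924.
Total outcomes: 7! = 5040.
Probability = 924/5040 = 11/60.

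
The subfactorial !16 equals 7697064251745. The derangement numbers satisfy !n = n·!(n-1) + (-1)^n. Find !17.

!17 = 17·7697064251745 - 1 = 130850092279664.

130850092279664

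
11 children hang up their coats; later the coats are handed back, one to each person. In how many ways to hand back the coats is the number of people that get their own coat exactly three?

Choose which 3 of the 11 are fixed: C(11,3) = 165.
The other 8 form a derangement: !8 = 14833.
Total: 165 × 14833 = 2447445.

2447445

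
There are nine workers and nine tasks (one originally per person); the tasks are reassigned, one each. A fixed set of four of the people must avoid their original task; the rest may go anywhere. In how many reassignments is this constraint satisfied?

Let A_j be the event that the j-th constrained one is fixed. By inclusion-exclusion over the 4 events:
Σ_{j=0}^{4} (-1)^j C(4,j)(9-j)!
= C(4,0)·9! - C(4,1)·8! + C(4,2)·7! - C(4,3)·6! + C(4,4)·5!
= 362880 - 161280 + 30240 - 2880 + 120
= 229080

229080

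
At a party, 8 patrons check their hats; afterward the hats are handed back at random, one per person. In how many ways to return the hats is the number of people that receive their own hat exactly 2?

Pick the 2 fixed positions: C(8,2) = 28 ways.
The remaining 6 must be deranged: !6 = 265.
Total: 28 × 265 = 7420.

7420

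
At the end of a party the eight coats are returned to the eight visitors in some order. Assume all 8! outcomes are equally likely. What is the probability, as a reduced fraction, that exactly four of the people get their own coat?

1/64

Favorable outcomes: C(8,4)·!4 = 70·9 = 630.
Total outcomes: 8! = 40320.
Probability = 630/40320 = 1/64.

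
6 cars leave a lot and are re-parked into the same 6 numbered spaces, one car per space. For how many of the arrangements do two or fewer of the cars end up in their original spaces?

# with exactly i fixed is C(6,i)·!(6-i); sum over i=0..2:
  i=0: C(6,0)·!6 = 1·265 = 265
  i=1: C(6,1)·!5 = 6·44 = 264
  i=2: C(6,2)·!4 = 15·9 = 135
Total = 664.

664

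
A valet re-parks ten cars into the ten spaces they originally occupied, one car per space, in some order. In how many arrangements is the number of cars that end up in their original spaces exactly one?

1334960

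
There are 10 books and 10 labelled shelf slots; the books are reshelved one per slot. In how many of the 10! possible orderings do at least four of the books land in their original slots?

# with exactly i fixed is C(10,i)·!(10-i); sum over i=4..10:
  i=4: C(10,4)·!6 = 210·265 = 55650
  i=5: C(10,5)·!5 = 252·44 = 11088
  i=6: C(10,6)·!4 = 210·9 = 1890
  i=7: C(10,7)·!3 = 120·2 = 240
  i=8: C(10,8)·!2 = 45·1 = 45
  i=9: C(10,9)·!1 = 10·0 = 0
  i=10: C(10,10)·!0 = 1·1 = 1
Total = 68914.

68914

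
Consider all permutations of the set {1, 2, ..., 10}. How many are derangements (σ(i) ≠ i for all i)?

1334961

By inclusion-exclusion, !10 = Σ (-1)^k · 10!/k! for k=0..10
= 10! - 10!/1! + 10!/2! - 10!/3! + 10!/4! - 10!/5! + 10!/6! - 10!/7! + 10!/8! - 10!/9! + 10!/10!
= 3628800 - 3628800 + 1814400 - 604800 + 151200 - 30240 + 5040 - 720 + 90 - 10 + 1
= 1334961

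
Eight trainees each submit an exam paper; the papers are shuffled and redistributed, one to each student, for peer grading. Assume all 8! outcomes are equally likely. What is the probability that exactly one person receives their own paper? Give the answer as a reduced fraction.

Favorable outcomes: C(8,1)·!7 = 8·1854 = 14832.
Total outcomes: 8! = 40320.
Probability = 14832/40320 = 103/280.

103/280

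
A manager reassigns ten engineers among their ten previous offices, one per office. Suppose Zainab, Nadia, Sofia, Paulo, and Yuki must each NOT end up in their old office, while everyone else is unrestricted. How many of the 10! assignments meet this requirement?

Inclusion-exclusion on the 5 forbidden self-matches:
Σ_{j=0}^{5} (-1)^j C(5,j)(10-j)!
= C(5,0)·10! - C(5,1)·9! + C(5,2)·8! - C(5,3)·7! + C(5,4)·6! - C(5,5)·5!
= 3628800 - 1814400 + 403200 - 50400 + 3600 - 120
= 2170680

2170680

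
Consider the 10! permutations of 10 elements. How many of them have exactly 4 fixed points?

Pick the 4 fixed positions: C(10,4) = 210 ways.
The other 6 form a derangement: !6 = 265.
Total: 210 × 265 = 55650.

55650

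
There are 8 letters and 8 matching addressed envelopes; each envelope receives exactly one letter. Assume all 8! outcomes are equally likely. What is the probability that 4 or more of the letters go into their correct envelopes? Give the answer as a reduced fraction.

257/13440

Favorable outcomes: Σ_{i≥4} C(8,i)·!(8-i) = 70·9 + 56·2 + 28·1 + 8·0 + 1·1 = 771.
Total outcomes: 8! = 40320.
Probability = 771/40320 = 257/13440.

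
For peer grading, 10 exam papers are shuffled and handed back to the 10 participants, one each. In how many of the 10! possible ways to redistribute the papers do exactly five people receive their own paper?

Pick the 5 fixed positions: C(10,5) = 252 ways.
The other 5 form a derangement: !5 = 44.
Total: 252 × 44 = 11088.

11088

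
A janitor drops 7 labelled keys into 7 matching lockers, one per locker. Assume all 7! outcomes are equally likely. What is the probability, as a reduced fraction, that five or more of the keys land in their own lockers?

Favorable outcomes: Σ_{i≥5} C(7,i)·!(7-i) = 21·1 + 7·0 + 1·1 = 22.
Total outcomes: 7! = 5040.
Probability = 22/5040 = 11/2520.

11/2520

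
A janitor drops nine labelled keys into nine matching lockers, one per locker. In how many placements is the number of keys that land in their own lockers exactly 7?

36

Choose which 7 of the 9 are fixed: C(9,7) = 36.
The remaining 2 must be deranged: !2 = 1.
Total: 36 × 1 = 36.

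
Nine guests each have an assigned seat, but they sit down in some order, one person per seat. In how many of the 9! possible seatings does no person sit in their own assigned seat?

133496

The subfactorial !9 = [9!/e] (nearest integer).
9! = 362880, and 362880/e ≈ 133496.09, so !9 = 133496.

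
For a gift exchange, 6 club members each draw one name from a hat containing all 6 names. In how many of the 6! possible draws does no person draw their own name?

Recurrence: !6 = 5·(!5 + !4).
!6 = 5·(44 + 9) = 5·53 = 265

265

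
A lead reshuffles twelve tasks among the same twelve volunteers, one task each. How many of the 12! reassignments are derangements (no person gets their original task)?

The subfactorial !12 = [12!/e] (nearest integer).
12! = 479001600, and 479001600/e ≈ 176214840.93, so !12 = 176214841.

176214841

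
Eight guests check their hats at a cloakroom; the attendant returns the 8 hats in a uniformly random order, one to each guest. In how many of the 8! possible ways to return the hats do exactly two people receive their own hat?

Choose which 2 of the 8 are fixed: C(8,2) = 28.
The other 6 form a derangement: !6 = 265.
Total: 28 × 265 = 7420.

7420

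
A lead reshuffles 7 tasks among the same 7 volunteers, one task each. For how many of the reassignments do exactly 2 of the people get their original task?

924

Choose which 2 of the 7 are fixed: C(7,2) = 21.
The remaining 5 must be deranged: !5 = 44.
Total: 21 × 44 = 924.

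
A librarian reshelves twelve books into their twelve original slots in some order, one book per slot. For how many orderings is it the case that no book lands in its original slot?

176214841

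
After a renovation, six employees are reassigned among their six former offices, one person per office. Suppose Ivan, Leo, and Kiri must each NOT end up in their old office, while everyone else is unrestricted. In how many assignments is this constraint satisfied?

Let A_j be the event that the j-th constrained one is fixed. By inclusion-exclusion over the 3 events:
Σ_{j=0}^{3} (-1)^j C(3,j)(6-j)!
= C(3,0)·6! - C(3,1)·5! + C(3,2)·4! - C(3,3)·3!
= 720 - 360 + 72 - 6
= 426

426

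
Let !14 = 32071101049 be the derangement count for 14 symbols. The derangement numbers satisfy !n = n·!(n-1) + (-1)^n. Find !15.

481066515734

!15 = 15·32071101049 - 1 = 481066515734.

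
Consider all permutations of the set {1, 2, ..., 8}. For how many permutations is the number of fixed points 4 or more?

771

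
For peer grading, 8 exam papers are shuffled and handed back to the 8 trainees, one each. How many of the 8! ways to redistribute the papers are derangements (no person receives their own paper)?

Recurrence: !8 = 8·!7 + (-1)^8.
!8 = 8·1854 + 1 = 14833

14833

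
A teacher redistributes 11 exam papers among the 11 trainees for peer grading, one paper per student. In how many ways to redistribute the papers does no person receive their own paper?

14684570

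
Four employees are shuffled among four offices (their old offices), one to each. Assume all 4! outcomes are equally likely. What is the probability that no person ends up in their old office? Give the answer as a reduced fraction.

3/8

Favorable outcomes: !4 = 9.
Total outcomes: 4! = 24.
Probability = 9/24 = 3/8.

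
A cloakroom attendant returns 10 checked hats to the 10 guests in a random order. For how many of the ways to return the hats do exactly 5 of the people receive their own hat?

Pick the 5 fixed positions: C(10,5) = 252 ways.
The remaining 5 must be deranged: !5 = 44.
Total: 252 × 44 = 11088.

11088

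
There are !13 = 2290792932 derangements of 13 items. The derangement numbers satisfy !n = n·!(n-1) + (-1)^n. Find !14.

32071101049

!14 = 14·2290792932 + 1 = 32071101049.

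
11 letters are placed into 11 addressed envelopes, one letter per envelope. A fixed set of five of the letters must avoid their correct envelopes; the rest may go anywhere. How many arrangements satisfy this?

25022880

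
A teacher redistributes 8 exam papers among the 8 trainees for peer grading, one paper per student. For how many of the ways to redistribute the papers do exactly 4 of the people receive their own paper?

630

Choose which 4 of the 8 are fixed: C(8,4) = 70.
The remaining 4 must be deranged: !4 = 9.
Total: 70 × 9 = 630.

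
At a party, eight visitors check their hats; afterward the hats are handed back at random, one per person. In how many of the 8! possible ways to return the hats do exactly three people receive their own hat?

Pick the 3 fixed positions: C(8,3) = 56 ways.
The remaining 5 must be deranged: !5 = 44.
Total: 56 × 44 = 2464.

2464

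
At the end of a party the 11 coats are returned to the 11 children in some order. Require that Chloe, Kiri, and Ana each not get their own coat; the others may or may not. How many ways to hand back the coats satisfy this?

30078720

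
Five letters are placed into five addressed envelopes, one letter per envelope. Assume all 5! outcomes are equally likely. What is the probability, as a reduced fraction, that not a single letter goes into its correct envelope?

11/30

Favorable outcomes: !5 = 44.
Total outcomes: 5! = 120.
Probability = 44/120 = 11/30.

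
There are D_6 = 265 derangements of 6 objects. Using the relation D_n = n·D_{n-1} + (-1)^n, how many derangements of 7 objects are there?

D_7 = 7·265 - 1 = 1854.

1854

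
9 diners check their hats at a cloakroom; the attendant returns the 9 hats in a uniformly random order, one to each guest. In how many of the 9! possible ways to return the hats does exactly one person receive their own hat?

133497

Choose which one of the 9 is fixed: C(9,1) = 9.
The other 8 form a derangement: !8 = 14833.
Total: 9 × 14833 = 133497.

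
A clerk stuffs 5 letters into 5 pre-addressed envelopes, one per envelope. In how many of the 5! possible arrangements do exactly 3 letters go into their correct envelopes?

10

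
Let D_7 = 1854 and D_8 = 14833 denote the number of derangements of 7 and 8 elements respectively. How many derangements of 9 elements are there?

D_9 = (9-1)·(D_8 + D_7) = 8·(14833 + 1854) = 8·16687 = 133496.

133496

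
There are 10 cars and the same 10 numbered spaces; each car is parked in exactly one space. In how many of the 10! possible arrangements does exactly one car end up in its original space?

Choose which one of the 10 is fixed: C(10,1) = 10.
The other 9 form a derangement: !9 = 133496.
Total: 10 × 133496 = 1334960.

1334960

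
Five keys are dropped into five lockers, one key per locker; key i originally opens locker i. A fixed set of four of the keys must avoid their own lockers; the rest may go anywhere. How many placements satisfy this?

53

Let A_j be the event that the j-th constrained one is fixed. By inclusion-exclusion over the 4 events:
Σ_{j=0}^{4} (-1)^j C(4,j)(5-j)!
= C(4,0)·5! - C(4,1)·4! + C(4,2)·3! - C(4,3)·2! + C(4,4)·1!
= 120 - 96 + 36 - 8 + 1
= 53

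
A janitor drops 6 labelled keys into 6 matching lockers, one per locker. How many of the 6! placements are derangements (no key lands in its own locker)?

By inclusion-exclusion, !6 = Σ (-1)^k · 6!/k! for k=0..6
= 6! - 6!/1! + 6!/2! - 6!/3! + 6!/4! - 6!/5! + 6!/6!
= 720 - 720 + 360 - 120 + 30 - 6 + 1
= 265

265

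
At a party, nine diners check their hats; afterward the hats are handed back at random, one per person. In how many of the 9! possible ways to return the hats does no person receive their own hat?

133496

Recurrence: !9 = 9·!8 + (-1)^9.
!9 = 9·14833 - 1 = 133496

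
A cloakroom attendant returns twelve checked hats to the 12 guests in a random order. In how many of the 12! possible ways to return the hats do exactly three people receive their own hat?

29369120

Pick the 3 fixed positions: C(12,3) = 220 ways.
The other 9 form a derangement: !9 = 133496.
Total: 220 × 133496 = 29369120.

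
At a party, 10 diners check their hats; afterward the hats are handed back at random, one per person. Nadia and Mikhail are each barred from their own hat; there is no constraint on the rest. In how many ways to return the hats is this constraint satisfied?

2943360

Inclusion-exclusion on the 2 forbidden self-matches:
Σ_{j=0}^{2} (-1)^j C(2,j)(10-j)!
= C(2,0)·10! - C(2,1)·9! + C(2,2)·8!
= 3628800 - 725760 + 40320
= 2943360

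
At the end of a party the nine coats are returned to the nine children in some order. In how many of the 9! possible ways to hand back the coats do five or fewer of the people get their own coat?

362675

Sum C(9,i)·!(9-i) for i = 0..5:
  i=0: C(9,0)·!9 = 1·133496 = 133496
  i=1: C(9,1)·!8 = 9·14833 = 133497
  i=2: C(9,2)·!7 = 36·1854 = 66744
  i=3: C(9,3)·!6 = 84·265 = 22260
  i=4: C(9,4)·!5 = 126·44 = 5544
  i=5: C(9,5)·!4 = 126·9 = 1134
Total = 362675.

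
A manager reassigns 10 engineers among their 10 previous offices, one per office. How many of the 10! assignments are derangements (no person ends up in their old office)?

The subfactorial !10 = [10!/e] (nearest integer).
10! = 3628800, and 3628800/e ≈ 1334960.92, so !10 = 1334961.

1334961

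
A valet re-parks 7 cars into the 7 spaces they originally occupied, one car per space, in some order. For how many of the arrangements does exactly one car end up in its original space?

1855

Choose which one of the 7 is fixed: C(7,1) = 7.
The remaining 6 must be deranged: !6 = 265.
Total: 7 × 265 = 1855.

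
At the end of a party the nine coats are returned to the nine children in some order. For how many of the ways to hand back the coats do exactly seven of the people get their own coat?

36

Choose which 7 of the 9 are fixed: C(9,7) = 36.
The other 2 form a derangement: !2 = 1.
Total: 36 × 1 = 36.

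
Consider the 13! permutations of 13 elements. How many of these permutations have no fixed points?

2290792932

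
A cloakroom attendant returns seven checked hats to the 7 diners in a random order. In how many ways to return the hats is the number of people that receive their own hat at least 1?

Sum C(7,i)·!(7-i) for i = 1..7:
  i=1: C(7,1)·!6 = 7·265 = 1855
  i=2: C(7,2)·!5 = 21·44 = 924
  i=3: C(7,3)·!4 = 35·9 = 315
  i=4: C(7,4)·!3 = 35·2 = 70
  i=5: C(7,5)·!2 = 21·1 = 21
  i=6: C(7,6)·!1 = 7·0 = 0
  i=7: C(7,7)·!0 = 1·1 = 1
Total = 3186.

3186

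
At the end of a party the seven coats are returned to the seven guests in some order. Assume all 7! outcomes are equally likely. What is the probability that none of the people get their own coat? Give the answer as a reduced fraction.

103/280

Favorable outcomes: !7 = 1854.
Total outcomes: 7! = 5040.
Probability = 1854/5040 = 103/280.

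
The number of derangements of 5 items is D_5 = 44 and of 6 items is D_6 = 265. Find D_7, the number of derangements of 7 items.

1854

D_7 = (7-1)·(D_6 + D_5) = 6·(265 + 44) = 6·309 = 1854.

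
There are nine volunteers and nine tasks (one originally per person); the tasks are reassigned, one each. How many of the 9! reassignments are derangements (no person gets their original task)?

!9 = 9! · Σ_{k=0}^{9} (-1)^k/k!
= 9! - 9!/1! + 9!/2! - 9!/3! + 9!/4! - 9!/5! + 9!/6! - 9!/7! + 9!/8! - 9!/9!
= 362880 - 362880 + 181440 - 60480 + 15120 - 3024 + 504 - 72 + 9 - 1
= 133496

133496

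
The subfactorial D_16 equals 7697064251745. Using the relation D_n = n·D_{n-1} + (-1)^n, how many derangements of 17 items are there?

D_17 = 17·7697064251745 - 1 = 130850092279664.

130850092279664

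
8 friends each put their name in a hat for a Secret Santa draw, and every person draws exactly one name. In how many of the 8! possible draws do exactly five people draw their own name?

Pick the 5 fixed positions: C(8,5) = 56 ways.
The other 3 form a derangement: !3 = 2.
Total: 56 × 2 = 112.

112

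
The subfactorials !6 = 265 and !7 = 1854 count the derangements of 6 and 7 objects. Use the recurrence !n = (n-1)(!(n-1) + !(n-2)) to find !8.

!8 = (8-1)·(!7 + !6) = 7·(1854 + 265) = 7·2119 = 14833.

14833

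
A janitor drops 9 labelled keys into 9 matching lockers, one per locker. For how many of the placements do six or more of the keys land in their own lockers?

205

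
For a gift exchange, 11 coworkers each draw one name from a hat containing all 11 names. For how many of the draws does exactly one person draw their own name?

Pick the single fixed position: C(11,1) = 11 ways.
The other 10 form a derangement: !10 = 1334961.
Total: 11 × 1334961 = 14684571.

14684571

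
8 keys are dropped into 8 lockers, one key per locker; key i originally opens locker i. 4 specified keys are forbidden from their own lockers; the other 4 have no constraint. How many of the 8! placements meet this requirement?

Let A_j be the event that the j-th constrained one is fixed. By inclusion-exclusion over the 4 events:
Σ_{j=0}^{4} (-1)^j C(4,j)(8-j)!
= C(4,0)·8! - C(4,1)·7! + C(4,2)·6! - C(4,3)·5! + C(4,4)·4!
= 40320 - 20160 + 4320 - 480 + 24
= 24024

24024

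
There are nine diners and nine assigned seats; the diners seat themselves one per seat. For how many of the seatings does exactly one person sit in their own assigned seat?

133497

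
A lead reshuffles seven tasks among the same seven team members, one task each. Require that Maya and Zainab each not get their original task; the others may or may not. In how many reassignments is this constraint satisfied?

3720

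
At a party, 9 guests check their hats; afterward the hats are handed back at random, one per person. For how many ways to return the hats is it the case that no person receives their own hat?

133496

!9 = 9! · Σ_{k=0}^{9} (-1)^k/k!
= 9! - 9!/1! + 9!/2! - 9!/3! + 9!/4! - 9!/5! + 9!/6! - 9!/7! + 9!/8! - 9!/9!
= 362880 - 362880 + 181440 - 60480 + 15120 - 3024 + 504 - 72 + 9 - 1
= 133496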